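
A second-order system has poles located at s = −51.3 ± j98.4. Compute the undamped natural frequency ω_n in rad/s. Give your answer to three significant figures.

ω_n ≈ 111 rad/s

With σ = 51.3, ω_d = 98.4: ω_n = √(σ²+ω_d²) = 111 rad/s, ζ = σ/ω_n = 0.462.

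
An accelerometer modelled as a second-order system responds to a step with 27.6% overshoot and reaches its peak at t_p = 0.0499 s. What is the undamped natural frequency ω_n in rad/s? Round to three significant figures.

ω_n ≈ 68.0 rad/s

From the overshoot, ζ = −ln(OS)/√(π²+ln²(OS)) = 0.379.
From t_p = π/ω_d, ω_d = π/0.0499 = 63.0 rad/s, so ω_n = ω_d/√(1−ζ²) = 68.0 rad/s.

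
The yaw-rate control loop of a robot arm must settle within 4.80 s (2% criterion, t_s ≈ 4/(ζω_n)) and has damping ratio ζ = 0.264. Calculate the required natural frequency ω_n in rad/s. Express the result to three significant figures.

ω_n ≈ 3.16 rad/s

Rearranging t_s ≈ 4/(ζω_n) gives ω_n = 4/(ζ·t_s) = 4/(0.264 × 4.80) = 3.16 rad/s.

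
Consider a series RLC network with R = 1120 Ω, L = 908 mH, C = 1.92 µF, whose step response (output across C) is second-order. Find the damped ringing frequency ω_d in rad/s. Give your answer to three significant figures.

ω_d ≈ 440 rad/s

For a series RLC circuit (capacitor voltage as output), ω_n = 1/√(LC) = 1/√(908 mH · 1.92 µF) = 757 rad/s.
ζ = (R/2)·√(C/L) = (1120/2)·√(1.92 µF/908 mH) = 0.814.
ω_d = 757·√(1 − 0.814²) = 440 rad/s.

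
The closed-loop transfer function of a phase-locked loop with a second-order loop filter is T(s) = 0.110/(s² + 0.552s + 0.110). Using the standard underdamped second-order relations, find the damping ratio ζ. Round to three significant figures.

ζ ≈ 0.832

Comparing the denominator to s² + 2ζω_n s + ω_n²: ω_n = √0.110 = 0.332 rad/s, and 2ζω_n = 0.552 so ζ = 0.552/(2·0.332) = 0.832.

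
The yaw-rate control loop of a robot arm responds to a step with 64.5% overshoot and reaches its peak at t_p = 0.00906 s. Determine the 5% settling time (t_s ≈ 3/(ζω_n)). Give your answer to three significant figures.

t_s ≈ 0.0620 s

From the overshoot, ζ = −ln(OS)/√(π²+ln²(OS)) = 0.138.
From t_p = π/ω_d, ω_d = π/0.00906 = 347 rad/s, so ω_n = ω_d/√(1−ζ²) = 350 rad/s.
t_s ≈ 3/(ζω_n) = 3/(0.138·350) = 0.0620 s.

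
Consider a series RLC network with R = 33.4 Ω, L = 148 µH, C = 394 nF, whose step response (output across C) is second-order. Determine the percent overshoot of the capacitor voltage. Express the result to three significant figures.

%OS ≈ 0.482%

For a series RLC circuit (capacitor voltage as output), ω_n = 1/√(LC) = 1/√(148 µH · 394 nF) = 131000 rad/s.
ζ = (R/2)·√(C/L) = (33.4/2)·√(394 nF/148 µH) = 0.862.
Overshoot: exp(−π·0.862/√(1−0.862²)) = 0.00482, i.e. 0.482%.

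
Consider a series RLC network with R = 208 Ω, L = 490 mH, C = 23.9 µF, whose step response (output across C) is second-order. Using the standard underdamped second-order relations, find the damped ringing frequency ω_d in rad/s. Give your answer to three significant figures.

ω_d ≈ 201 rad/s

For a series RLC circuit (capacitor voltage as output), ω_n = 1/√(LC) = 1/√(490 mH · 23.9 µF) = 292 rad/s.
ζ = (R/2)·√(C/L) = (208/2)·√(23.9 µF/490 mH) = 0.726.
ω_d = ω_n√(1−ζ²) = 201 rad/s.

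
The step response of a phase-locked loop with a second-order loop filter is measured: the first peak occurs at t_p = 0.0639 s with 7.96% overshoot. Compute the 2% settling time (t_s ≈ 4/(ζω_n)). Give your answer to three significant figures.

From the overshoot, ζ = −ln(OS)/√(π²+ln²(OS)) = 0.627.
From t_p = π/ω_d, ω_d = π/0.0639 = 49.2 rad/s, so ω_n = ω_d/√(1−ζ²) = 63.1 rad/s.
t_s ≈ 4/(ζω_n) = 4/(0.627·63.1) = 0.101 s.

t_s ≈ 0.101 s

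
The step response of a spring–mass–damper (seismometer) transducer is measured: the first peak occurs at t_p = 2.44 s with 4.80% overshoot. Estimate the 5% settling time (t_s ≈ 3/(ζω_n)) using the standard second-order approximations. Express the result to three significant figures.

From the overshoot, ζ = −ln(OS)/√(π²+ln²(OS)) = 0.695.
t_p = π/ω_d ⇒ ω_d = 1.29 rad/s; then ω_n = ω_d/√(1−ζ²) = 1.79 rad/s.
t_s ≈ 3/(ζω_n) = 3/(0.695·1.79) = 2.41 s.

t_s ≈ 2.41 s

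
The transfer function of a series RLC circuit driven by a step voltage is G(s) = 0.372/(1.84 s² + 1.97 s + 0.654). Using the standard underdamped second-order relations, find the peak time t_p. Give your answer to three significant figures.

Dividing through by 1.84: denominator becomes s² + 1.071 s + 0.3554.
So ω_n = √0.3554 = 0.596 rad/s and ζ = 1.071/(2·0.596) = 0.898.
ω_d = 0.596·√(1 − 0.898²) = 0.262 rad/s. t_p = π/ω_d = 12.0 s.

t_p ≈ 12.0 s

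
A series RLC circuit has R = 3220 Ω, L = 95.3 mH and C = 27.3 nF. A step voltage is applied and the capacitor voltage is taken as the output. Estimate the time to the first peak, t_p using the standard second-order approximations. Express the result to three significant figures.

t_p ≈ 0.000316 s

For a series RLC circuit (capacitor voltage as output), ω_n = 1/√(LC) = 1/√(95.3 mH · 27.3 nF) = 19600 rad/s.
ζ = (R/2)·√(C/L) = (3220/2)·√(27.3 nF/95.3 mH) = 0.862.
ω_d = 19600·√(1 − 0.862²) = 9950 rad/s. t_p = π/ω_d = 0.000316 s.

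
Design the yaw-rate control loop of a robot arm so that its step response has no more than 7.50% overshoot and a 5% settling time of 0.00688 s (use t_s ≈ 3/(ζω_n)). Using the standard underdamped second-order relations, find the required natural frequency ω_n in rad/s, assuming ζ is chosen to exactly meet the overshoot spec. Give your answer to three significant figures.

From %OS = 100·exp(−πζ/√(1−ζ²)), invert to get ζ = −ln(OS)/√(π² + ln²(OS)) with OS = 0.0750.
−ln 0.0750 = 2.590, so ζ = 2.590/√(π² + 6.709) = 0.636.
Then ω_n = 3/(ζ t_s) = 3/(0.636 × 0.00688) = 685 rad/s.

ω_n ≈ 685 rad/s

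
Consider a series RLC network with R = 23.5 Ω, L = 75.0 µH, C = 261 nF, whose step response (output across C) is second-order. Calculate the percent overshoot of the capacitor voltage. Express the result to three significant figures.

%OS ≈ 4.87%

For a series RLC circuit (capacitor voltage as output), ω_n = 1/√(LC) = 1/√(75.0 µH · 261 nF) = 226000 rad/s.
ζ = (R/2)·√(C/L) = (23.5/2)·√(261 nF/75.0 µH) = 0.693.
%OS = 100 e^{−πζ/√(1−ζ²)} with ζ = 0.693 gives 4.87%.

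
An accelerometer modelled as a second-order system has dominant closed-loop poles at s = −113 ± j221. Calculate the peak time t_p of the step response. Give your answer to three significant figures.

t_p = π/ω_d with ω_d = 221 (the imaginary part), so t_p = 0.0142 s.

t_p ≈ 0.0142 s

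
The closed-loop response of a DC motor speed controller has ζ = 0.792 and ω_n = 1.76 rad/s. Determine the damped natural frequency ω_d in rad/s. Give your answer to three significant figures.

ω_d ≈ 1.07 rad/s

ω_d = ω_n√(1−ζ²) = 1.76·√0.373 = 1.07 rad/s.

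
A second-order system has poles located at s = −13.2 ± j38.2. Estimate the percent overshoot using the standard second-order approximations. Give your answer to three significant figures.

The poles are at −σ ± jω_d with σ = 13.2 and ω_d = 38.2, so ω_n = √(σ²+ω_d²) = 40.4 rad/s and ζ = σ/ω_n = 0.327.
Overshoot: exp(−π·0.327/√(1−0.327²)) = 0.338, i.e. 33.8%.

%OS ≈ 33.8%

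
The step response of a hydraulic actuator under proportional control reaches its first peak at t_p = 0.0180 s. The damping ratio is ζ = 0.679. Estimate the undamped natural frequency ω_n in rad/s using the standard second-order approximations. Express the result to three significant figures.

ω_n ≈ 238 rad/s

Peak time t_p = π/ω_d, so ω_d = π/t_p = π/0.0180 = 175 rad/s.
ω_n = ω_d/√(1−ζ²) = 175/√0.539 = 238 rad/s.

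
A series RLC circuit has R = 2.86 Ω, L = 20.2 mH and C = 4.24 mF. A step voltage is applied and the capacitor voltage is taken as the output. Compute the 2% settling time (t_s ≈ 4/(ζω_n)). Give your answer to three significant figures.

t_s ≈ 0.0565 s

For a series RLC circuit (capacitor voltage as output), ω_n = 1/√(LC) = 1/√(20.2 mH · 4.24 mF) = 108 rad/s.
ζ = (R/2)·√(C/L) = (2.86/2)·√(4.24 mF/20.2 mH) = 0.655.
t_s ≈ 4/(ζω_n) = 0.0565 s.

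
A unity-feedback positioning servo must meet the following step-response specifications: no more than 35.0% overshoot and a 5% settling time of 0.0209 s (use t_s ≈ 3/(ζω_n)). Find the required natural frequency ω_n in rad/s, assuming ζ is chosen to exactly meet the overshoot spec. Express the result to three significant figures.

ζ = −ln(OS)/√(π² + (ln OS)²). With OS = 0.350, ln OS = −1.050 and ζ = 1.050/3.312 = 0.317.
Then ω_n = 3/(ζ t_s) = 3/(0.317 × 0.0209) = 453 rad/s.

ω_n ≈ 453 rad/s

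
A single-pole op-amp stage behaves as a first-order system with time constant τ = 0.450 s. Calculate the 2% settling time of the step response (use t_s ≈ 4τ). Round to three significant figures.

t_s ≈ 4τ = 1.80 s.

t_s ≈ 1.80 s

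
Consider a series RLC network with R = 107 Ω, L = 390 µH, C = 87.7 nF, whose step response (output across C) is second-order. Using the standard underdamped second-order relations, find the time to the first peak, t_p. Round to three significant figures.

For a series RLC circuit (capacitor voltage as output), ω_n = 1/√(LC) = 1/√(390 µH · 87.7 nF) = 171000 rad/s.
ζ = (R/2)·√(C/L) = (107/2)·√(87.7 nF/390 µH) = 0.802.
The damped frequency ω_d = ω_n√(1−ζ²) = 102000 rad/s. t_p = π/ω_d = 0.0000308 s.

t_p ≈ 0.0000308 s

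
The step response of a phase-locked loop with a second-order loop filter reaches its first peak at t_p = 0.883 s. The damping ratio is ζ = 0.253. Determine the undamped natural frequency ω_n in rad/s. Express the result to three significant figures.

Peak time t_p = π/ω_d, so ω_d = π/t_p = π/0.883 = 3.56 rad/s.
ω_n = ω_d/√(1−ζ²) = 3.56/√0.936 = 3.68 rad/s.

ω_n ≈ 3.68 rad/s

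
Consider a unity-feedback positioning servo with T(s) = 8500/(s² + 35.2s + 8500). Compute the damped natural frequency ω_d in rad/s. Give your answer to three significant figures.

Comparing the denominator to s² + 2ζω_n s + ω_n²: ω_n = √8500 = 92.2 rad/s, and 2ζω_n = 35.2 so ζ = 35.2/(2·92.2) = 0.191.
The damped frequency ω_d = ω_n√(1−ζ²) = 90.5 rad/s.

ω_d ≈ 90.5 rad/s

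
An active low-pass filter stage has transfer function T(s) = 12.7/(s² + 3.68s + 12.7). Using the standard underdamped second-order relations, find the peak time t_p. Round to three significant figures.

Comparing the denominator to s² + 2ζω_n s + ω_n²: ω_n = √12.7 = 3.56 rad/s, and 2ζω_n = 3.68 so ζ = 3.68/(2·3.56) = 0.516.
The damped frequency ω_d = ω_n√(1−ζ²) = 3.05 rad/s. Then t_p = π/ω_d = 1.03 s.

t_p ≈ 1.03 s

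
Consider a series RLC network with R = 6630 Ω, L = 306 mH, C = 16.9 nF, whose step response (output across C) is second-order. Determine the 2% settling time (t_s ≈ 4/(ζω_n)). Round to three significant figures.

t_s ≈ 0.000369 s

For a series RLC circuit (capacitor voltage as output), ω_n = 1/√(LC) = 1/√(306 mH · 16.9 nF) = 13900 rad/s.
ζ = (R/2)·√(C/L) = (6630/2)·√(16.9 nF/306 mH) = 0.779.
t_s ≈ 4/(ζω_n) = 0.000369 s.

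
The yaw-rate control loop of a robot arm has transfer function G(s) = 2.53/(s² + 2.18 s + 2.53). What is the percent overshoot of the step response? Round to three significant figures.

%OS ≈ 5.20%

Comparing the denominator to s² + 2ζω_n s + ω_n²: ω_n = √2.53 = 1.59 rad/s, and 2ζω_n = 2.18 so ζ = 2.18/(2·1.59) = 0.685.
%OS = 100·exp(−πζ/√(1−ζ²)) = 5.20%.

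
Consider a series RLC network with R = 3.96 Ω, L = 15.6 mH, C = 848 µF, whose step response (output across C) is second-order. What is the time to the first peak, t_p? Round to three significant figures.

For a series RLC circuit (capacitor voltage as output), ω_n = 1/√(LC) = 1/√(15.6 mH · 848 µF) = 275 rad/s.
ζ = (R/2)·√(C/L) = (3.96/2)·√(848 µF/15.6 mH) = 0.462.
ω_d = ω_n√(1−ζ²) = 244 rad/s. t_p = π/ω_d = 0.0129 s.

t_p ≈ 0.0129 s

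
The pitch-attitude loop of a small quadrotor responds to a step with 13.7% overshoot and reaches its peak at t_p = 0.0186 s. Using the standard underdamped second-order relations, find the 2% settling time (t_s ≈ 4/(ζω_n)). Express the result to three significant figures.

t_s ≈ 0.0374 s

From the overshoot, ζ = −ln(OS)/√(π²+ln²(OS)) = 0.535.
t_p = π/ω_d ⇒ ω_d = 169 rad/s; then ω_n = ω_d/√(1−ζ²) = 200 rad/s.
t_s ≈ 4/(ζω_n) = 4/(0.535·200) = 0.0374 s.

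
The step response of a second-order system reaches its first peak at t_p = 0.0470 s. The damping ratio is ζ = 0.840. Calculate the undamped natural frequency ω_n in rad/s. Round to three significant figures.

Peak time t_p = π/ω_d, so ω_d = π/t_p = π/0.0470 = 66.8 rad/s.
ω_n = ω_d/√(1−ζ²) = 66.8/√0.294 = 123 rad/s.

ω_n ≈ 123 rad/s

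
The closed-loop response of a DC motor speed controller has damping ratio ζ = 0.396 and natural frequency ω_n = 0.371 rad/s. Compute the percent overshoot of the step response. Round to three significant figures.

%OS ≈ 25.8%

For an underdamped second-order system, %OS = 100·exp(−πζ/√(1−ζ²)).
πζ/√(1−ζ²) = π·0.396/√(1−0.157) = 1.355, so %OS = 100·e^(−1.355) = 25.8%.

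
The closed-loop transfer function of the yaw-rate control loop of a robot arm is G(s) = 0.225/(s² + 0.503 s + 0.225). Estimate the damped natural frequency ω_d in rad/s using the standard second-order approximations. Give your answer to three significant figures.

Comparing the denominator to s² + 2ζω_n s + ω_n²: ω_n = √0.225 = 0.474 rad/s, and 2ζω_n = 0.503 so ζ = 0.503/(2·0.474) = 0.530.
The damped frequency ω_d = ω_n√(1−ζ²) = 0.402 rad/s.

ω_d ≈ 0.402 rad/s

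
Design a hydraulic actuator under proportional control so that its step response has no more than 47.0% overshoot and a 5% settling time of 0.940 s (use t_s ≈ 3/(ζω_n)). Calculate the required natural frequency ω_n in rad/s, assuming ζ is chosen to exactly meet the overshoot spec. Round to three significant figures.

ω_n ≈ 13.7 rad/s

Inverting the overshoot relation: ζ = |ln 0.470|/√(π² + ln²0.470) = 0.234.
From t_s ≈ 3/(ζω_n): ω_n = 3/(ζ·t_s) = 3/(0.234·0.940) = 13.7 rad/s.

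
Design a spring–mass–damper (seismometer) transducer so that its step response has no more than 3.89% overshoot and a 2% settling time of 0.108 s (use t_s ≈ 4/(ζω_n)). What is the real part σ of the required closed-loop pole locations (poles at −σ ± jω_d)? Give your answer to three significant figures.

σ ≈ 37.0

The settling-time spec alone fixes σ = ζω_n = 4/t_s = 4/0.108 = 37.0.
(Overshoot then fixes ζ = 0.719 and hence ω_d = σ·√(1−ζ²)/ζ = 35.8 rad/s.)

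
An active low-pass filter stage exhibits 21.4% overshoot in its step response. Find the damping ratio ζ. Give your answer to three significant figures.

ζ ≈ 0.441

From %OS = 100·exp(−πζ/√(1−ζ²)), invert to get ζ = −ln(OS)/√(π² + ln²(OS)) with OS = 0.214.
−ln 0.214 = 1.542, so ζ = 1.542/√(π² + 2.377) = 0.441.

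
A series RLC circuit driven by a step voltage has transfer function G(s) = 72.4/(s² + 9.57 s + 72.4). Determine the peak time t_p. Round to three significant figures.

t_p ≈ 0.447 s

Matching coefficients with s² + 2ζω_n s + ω_n² gives ω_n² = 72.4 ⇒ ω_n = 8.51 rad/s, and ζ = 9.57/(2ω_n) = 0.562.
ω_d = ω_n√(1−ζ²) = 7.04 rad/s. Then t_p = π/ω_d = 0.447 s.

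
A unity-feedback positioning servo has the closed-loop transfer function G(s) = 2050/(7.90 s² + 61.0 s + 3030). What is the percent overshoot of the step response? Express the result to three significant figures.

%OS ≈ 53.2%

Dividing through by 7.90: denominator becomes s² + 7.722 s + 383.5.
So ω_n = √383.5 = 19.6 rad/s and ζ = 7.722/(2·19.6) = 0.197.
Overshoot: exp(−π·0.197/√(1−0.197²)) = 0.532, i.e. 53.2%.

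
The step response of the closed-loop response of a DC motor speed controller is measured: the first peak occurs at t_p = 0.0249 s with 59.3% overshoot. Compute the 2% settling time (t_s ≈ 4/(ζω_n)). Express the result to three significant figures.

t_s ≈ 0.191 s

From the overshoot, ζ = −ln(OS)/√(π²+ln²(OS)) = 0.164.
t_p = π/ω_d ⇒ ω_d = 126 rad/s; then ω_n = ω_d/√(1−ζ²) = 128 rad/s.
t_s ≈ 4/(ζω_n) = 4/(0.164·128) = 0.191 s.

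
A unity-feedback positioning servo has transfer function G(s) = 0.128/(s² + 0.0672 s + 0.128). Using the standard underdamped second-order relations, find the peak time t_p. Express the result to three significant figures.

t_p ≈ 8.82 s

Matching coefficients with s² + 2ζω_n s + ω_n² gives ω_n² = 0.128 ⇒ ω_n = 0.358 rad/s, and ζ = 0.0672/(2ω_n) = 0.0939.
The damped frequency ω_d = ω_n√(1−ζ²) = 0.356 rad/s. Then t_p = π/ω_d = 8.82 s.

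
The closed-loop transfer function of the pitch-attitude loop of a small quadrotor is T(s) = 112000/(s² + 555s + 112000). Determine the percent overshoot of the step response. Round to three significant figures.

%OS ≈ 0.946%

Matching coefficients with s² + 2ζω_n s + ω_n² gives ω_n² = 112000 ⇒ ω_n = 335 rad/s, and ζ = 555/(2ω_n) = 0.829.
%OS = 100·exp(−πζ/√(1−ζ²)) = 0.946%.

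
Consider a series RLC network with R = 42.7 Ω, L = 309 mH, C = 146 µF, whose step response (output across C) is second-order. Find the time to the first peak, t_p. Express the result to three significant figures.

For a series RLC circuit (capacitor voltage as output), ω_n = 1/√(LC) = 1/√(309 mH · 146 µF) = 149 rad/s.
ζ = (R/2)·√(C/L) = (42.7/2)·√(146 µF/309 mH) = 0.464.
The damped frequency ω_d = ω_n√(1−ζ²) = 132 rad/s. t_p = π/ω_d = 0.0238 s.

t_p ≈ 0.0238 s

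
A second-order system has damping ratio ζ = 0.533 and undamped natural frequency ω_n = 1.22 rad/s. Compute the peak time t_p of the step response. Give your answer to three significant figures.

The damped frequency is ω_d = ω_n√(1−ζ²) = 1.22·√(1−0.284) = 1.03 rad/s.
Peak time t_p = π/ω_d = π/1.03 = 3.04 s.

t_p ≈ 3.04 s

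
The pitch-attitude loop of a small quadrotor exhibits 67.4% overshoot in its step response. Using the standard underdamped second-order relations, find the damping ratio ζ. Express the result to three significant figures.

From %OS = 100·exp(−πζ/√(1−ζ²)), invert to get ζ = −ln(OS)/√(π² + ln²(OS)) with OS = 0.674.
−ln 0.674 = 0.3945, so ζ = 0.3945/√(π² + 0.1557) = 0.125.

ζ ≈ 0.125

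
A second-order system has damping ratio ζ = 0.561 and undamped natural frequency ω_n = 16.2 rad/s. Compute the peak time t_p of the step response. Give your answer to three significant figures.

t_p ≈ 0.234 s

The damped frequency is ω_d = ω_n√(1−ζ²) = 16.2·√(1−0.315) = 13.4 rad/s.
Peak time t_p = π/ω_d = π/13.4 = 0.234 s.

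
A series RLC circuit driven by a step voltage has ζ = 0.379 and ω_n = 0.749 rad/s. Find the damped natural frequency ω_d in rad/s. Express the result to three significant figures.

ω_d ≈ 0.693 rad/s

ω_d = ω_n√(1−ζ²) = 0.749·√0.856 = 0.693 rad/s.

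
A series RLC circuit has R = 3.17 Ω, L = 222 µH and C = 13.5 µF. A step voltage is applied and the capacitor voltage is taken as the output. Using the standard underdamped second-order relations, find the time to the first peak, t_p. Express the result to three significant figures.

t_p ≈ 0.000187 s

For a series RLC circuit (capacitor voltage as output), ω_n = 1/√(LC) = 1/√(222 µH · 13.5 µF) = 18300 rad/s.
ζ = (R/2)·√(C/L) = (3.17/2)·√(13.5 µF/222 µH) = 0.391.
ω_d = ω_n√(1−ζ²) = 16800 rad/s. t_p = π/ω_d = 0.000187 s.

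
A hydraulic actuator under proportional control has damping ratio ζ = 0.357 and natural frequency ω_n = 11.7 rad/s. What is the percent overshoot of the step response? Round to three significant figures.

%OS ≈ 30.1%

For an underdamped second-order system, %OS = 100·exp(−πζ/√(1−ζ²)).
πζ/√(1−ζ²) = π·0.357/√(1−0.127) = 1.201, so %OS = 100·e^(−1.201) = 30.1%.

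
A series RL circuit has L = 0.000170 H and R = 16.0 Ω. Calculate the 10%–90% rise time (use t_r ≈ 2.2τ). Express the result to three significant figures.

τ = L/R = 0.000170/16.0 = 0.0000106 s.
t_r ≈ 2.2τ = 0.0000234 s.

t_r ≈ 0.0000234 s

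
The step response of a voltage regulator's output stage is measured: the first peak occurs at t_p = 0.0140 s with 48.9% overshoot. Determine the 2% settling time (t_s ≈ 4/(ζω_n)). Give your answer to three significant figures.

t_s ≈ 0.0783 s

From the overshoot, ζ = −ln(OS)/√(π²+ln²(OS)) = 0.222.
t_p = π/ω_d ⇒ ω_d = 224 rad/s; then ω_n = ω_d/√(1−ζ²) = 230 rad/s.
t_s ≈ 4/(ζω_n) = 4/(0.222·230) = 0.0783 s.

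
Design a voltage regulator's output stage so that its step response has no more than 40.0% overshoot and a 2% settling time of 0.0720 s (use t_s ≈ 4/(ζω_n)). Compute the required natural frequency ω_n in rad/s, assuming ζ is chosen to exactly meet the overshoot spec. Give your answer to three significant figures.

ω_n ≈ 198 rad/s

From %OS = 100·exp(−πζ/√(1−ζ²)), invert to get ζ = −ln(OS)/√(π² + ln²(OS)) with OS = 0.400.
−ln 0.400 = 0.9163, so ζ = 0.9163/√(π² + 0.8396) = 0.280.
From t_s ≈ 4/(ζω_n): ω_n = 4/(ζ·t_s) = 4/(0.280·0.0720) = 198 rad/s.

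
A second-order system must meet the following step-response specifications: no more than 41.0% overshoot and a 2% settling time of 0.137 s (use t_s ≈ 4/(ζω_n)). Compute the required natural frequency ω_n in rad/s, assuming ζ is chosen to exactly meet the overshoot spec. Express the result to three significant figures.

ω_n ≈ 107 rad/s

ζ = −ln(OS)/√(π² + (ln OS)²). With OS = 0.410, ln OS = −0.8916 and ζ = 0.8916/3.266 = 0.273.
Then ω_n = 4/(ζ t_s) = 4/(0.273 × 0.137) = 107 rad/s.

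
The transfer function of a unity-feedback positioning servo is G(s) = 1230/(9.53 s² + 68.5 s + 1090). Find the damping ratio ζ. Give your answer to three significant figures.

Dividing through by 9.53: denominator becomes s² + 7.188 s + 114.4.
So ω_n = √114.4 = 10.7 rad/s and ζ = 7.188/(2·10.7) = 0.336.

ζ ≈ 0.336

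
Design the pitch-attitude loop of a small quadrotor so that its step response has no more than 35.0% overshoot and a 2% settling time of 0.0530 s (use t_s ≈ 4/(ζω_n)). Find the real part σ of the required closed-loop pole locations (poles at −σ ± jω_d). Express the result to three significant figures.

σ ≈ 75.5

The settling-time spec alone fixes σ = ζω_n = 4/t_s = 4/0.0530 = 75.5.
(Overshoot then fixes ζ = 0.317 and hence ω_d = σ·√(1−ζ²)/ζ = 226 rad/s.)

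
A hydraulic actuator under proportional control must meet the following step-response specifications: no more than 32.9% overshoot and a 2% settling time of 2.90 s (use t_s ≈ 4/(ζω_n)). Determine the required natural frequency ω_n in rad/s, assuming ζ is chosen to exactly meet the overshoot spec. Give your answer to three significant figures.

ω_n ≈ 4.13 rad/s

From %OS = 100·exp(−πζ/√(1−ζ²)), invert to get ζ = −ln(OS)/√(π² + ln²(OS)) with OS = 0.329.
−ln 0.329 = 1.112, so ζ = 1.112/√(π² + 1.236) = 0.334.
Then ω_n = 4/(ζ t_s) = 4/(0.334 × 2.90) = 4.13 rad/s.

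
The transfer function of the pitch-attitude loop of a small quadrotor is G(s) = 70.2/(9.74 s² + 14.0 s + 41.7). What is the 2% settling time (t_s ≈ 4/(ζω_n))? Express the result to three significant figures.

t_s ≈ 5.57 s

Dividing through by 9.74: denominator becomes s² + 1.437 s + 4.281.
So ω_n = √4.281 = 2.07 rad/s and ζ = 1.437/(2·2.07) = 0.347.
t_s ≈ 4/(ζω_n) = 5.57 s.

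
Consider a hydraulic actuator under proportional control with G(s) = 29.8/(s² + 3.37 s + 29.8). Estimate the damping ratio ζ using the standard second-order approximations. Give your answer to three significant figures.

ζ ≈ 0.309

Matching coefficients with s² + 2ζω_n s + ω_n² gives ω_n² = 29.8 ⇒ ω_n = 5.46 rad/s, and ζ = 3.37/(2ω_n) = 0.309.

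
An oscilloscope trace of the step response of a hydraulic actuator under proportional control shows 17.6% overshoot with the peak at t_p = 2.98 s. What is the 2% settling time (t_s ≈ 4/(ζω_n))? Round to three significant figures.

t_s ≈ 6.86 s

From the overshoot, ζ = −ln(OS)/√(π²+ln²(OS)) = 0.484.
t_p = π/ω_d ⇒ ω_d = 1.05 rad/s; then ω_n = ω_d/√(1−ζ²) = 1.20 rad/s.
t_s ≈ 4/(ζω_n) = 4/(0.484·1.20) = 6.86 s.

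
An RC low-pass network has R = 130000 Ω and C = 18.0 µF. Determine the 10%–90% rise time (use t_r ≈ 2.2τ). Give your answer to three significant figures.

t_r ≈ 5.15 s

τ = RC = 130000 × 18.0 µF = 2.34 s.
t_r ≈ 2.2τ = 5.15 s.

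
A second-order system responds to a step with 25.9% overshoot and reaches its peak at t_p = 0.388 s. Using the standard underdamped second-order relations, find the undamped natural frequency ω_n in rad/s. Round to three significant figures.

From the overshoot, ζ = −ln(OS)/√(π²+ln²(OS)) = 0.395.
t_p = π/ω_d ⇒ ω_d = 8.10 rad/s; then ω_n = ω_d/√(1−ζ²) = 8.81 rad/s.

ω_n ≈ 8.81 rad/s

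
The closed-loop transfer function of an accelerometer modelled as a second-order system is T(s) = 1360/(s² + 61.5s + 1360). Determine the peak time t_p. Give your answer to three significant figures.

t_p ≈ 0.154 s

Comparing the denominator to s² + 2ζω_n s + ω_n²: ω_n = √1360 = 36.9 rad/s, and 2ζω_n = 61.5 so ζ = 61.5/(2·36.9) = 0.834.
The damped frequency ω_d = ω_n√(1−ζ²) = 20.4 rad/s. Then t_p = π/ω_d = 0.154 s.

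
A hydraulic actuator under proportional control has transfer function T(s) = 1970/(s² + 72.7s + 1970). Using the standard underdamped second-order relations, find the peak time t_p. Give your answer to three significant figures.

Comparing the denominator to s² + 2ζω_n s + ω_n²: ω_n = √1970 = 44.4 rad/s, and 2ζω_n = 72.7 so ζ = 72.7/(2·44.4) = 0.819.
ω_d = ω_n√(1−ζ²) = 25.5 rad/s. Then t_p = π/ω_d = 0.123 s.

t_p ≈ 0.123 s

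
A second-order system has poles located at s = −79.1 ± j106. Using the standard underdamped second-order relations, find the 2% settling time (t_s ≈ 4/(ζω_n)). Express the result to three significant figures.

For poles at −σ ± jω_d, ζω_n = σ = 79.1, so t_s ≈ 4/σ = 0.0506 s.

t_s ≈ 0.0506 s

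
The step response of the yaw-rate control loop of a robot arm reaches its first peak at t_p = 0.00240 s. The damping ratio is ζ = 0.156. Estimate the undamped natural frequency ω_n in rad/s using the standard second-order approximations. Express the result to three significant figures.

ω_n ≈ 1330 rad/s

Peak time t_p = π/ω_d, so ω_d = π/t_p = π/0.00240 = 1310 rad/s.
ω_n = ω_d/√(1−ζ²) = 1310/√0.976 = 1330 rad/s.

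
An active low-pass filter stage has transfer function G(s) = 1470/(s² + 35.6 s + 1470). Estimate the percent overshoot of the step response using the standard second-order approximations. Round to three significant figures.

%OS ≈ 19.3%

Matching coefficients with s² + 2ζω_n s + ω_n² gives ω_n² = 1470 ⇒ ω_n = 38.3 rad/s, and ζ = 35.6/(2ω_n) = 0.464.
%OS = 100·exp(−πζ/√(1−ζ²)) = 19.3%.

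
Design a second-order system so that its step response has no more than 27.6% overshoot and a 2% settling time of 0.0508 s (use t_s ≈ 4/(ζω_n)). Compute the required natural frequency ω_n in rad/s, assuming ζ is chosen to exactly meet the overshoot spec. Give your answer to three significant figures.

ω_n ≈ 208 rad/s

Inverting the overshoot relation: ζ = |ln 0.276|/√(π² + ln²0.276) = 0.379.
Then ω_n = 4/(ζ t_s) = 4/(0.379 × 0.0508) = 208 rad/s.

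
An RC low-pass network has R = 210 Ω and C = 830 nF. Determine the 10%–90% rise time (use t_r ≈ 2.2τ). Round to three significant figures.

t_r ≈ 0.000383 s

τ = RC = 210 × 830 nF = 0.000174 s.
t_r ≈ 2.2τ = 0.000383 s.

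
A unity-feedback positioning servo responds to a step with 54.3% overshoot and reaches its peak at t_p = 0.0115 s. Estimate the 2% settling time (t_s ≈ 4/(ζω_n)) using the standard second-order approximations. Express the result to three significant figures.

t_s ≈ 0.0753 s

The overshoot fixes ζ = −ln(OS)/√(π²+ln²(OS)) = 0.191.
t_p = π/ω_d ⇒ ω_d = 273 rad/s; then ω_n = ω_d/√(1−ζ²) = 278 rad/s.
t_s ≈ 4/(ζω_n) = 4/(0.191·278) = 0.0753 s.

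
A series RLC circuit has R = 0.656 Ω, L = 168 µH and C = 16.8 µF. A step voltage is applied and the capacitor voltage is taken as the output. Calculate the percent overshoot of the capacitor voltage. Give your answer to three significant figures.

%OS ≈ 72.1%

For a series RLC circuit (capacitor voltage as output), ω_n = 1/√(LC) = 1/√(168 µH · 16.8 µF) = 18800 rad/s.
ζ = (R/2)·√(C/L) = (0.656/2)·√(16.8 µF/168 µH) = 0.104.
Overshoot: exp(−π·0.104/√(1−0.104²)) = 0.721, i.e. 72.1%.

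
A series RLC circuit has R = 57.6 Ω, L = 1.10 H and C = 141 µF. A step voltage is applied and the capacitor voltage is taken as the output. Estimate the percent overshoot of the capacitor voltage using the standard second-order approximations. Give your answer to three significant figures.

%OS ≈ 33.8%

For a series RLC circuit (capacitor voltage as output), ω_n = 1/√(LC) = 1/√(1.10 H · 141 µF) = 80.3 rad/s.
ζ = (R/2)·√(C/L) = (57.6/2)·√(141 µF/1.10 H) = 0.326.
%OS = 100 e^{−πζ/√(1−ζ²)} with ζ = 0.326 gives 33.8%.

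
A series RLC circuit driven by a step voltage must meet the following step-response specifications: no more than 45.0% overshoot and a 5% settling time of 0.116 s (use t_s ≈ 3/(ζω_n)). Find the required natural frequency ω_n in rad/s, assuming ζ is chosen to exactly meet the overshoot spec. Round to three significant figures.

From %OS = 100·exp(−πζ/√(1−ζ²)), invert to get ζ = −ln(OS)/√(π² + ln²(OS)) with OS = 0.450.
−ln 0.450 = 0.7985, so ζ = 0.7985/√(π² + 0.6376) = 0.246.
From t_s ≈ 3/(ζω_n): ω_n = 3/(ζ·t_s) = 3/(0.246·0.116) = 105 rad/s.

ω_n ≈ 105 rad/s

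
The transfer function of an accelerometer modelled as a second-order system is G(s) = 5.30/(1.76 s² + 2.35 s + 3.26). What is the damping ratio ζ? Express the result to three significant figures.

Dividing through by 1.76: denominator becomes s² + 1.335 s + 1.852.
So ω_n = √1.852 = 1.36 rad/s and ζ = 1.335/(2·1.36) = 0.491.

ζ ≈ 0.491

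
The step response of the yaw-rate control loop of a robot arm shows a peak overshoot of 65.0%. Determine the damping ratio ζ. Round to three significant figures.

ζ ≈ 0.136

Inverting the overshoot relation: ζ = |ln 0.650|/√(π² + ln²0.650) = 0.136.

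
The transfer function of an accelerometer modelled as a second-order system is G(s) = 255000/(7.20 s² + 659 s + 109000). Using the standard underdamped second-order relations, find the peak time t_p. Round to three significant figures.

t_p ≈ 0.0275 s

Dividing through by 7.20: denominator becomes s² + 91.53 s + 15140.
So ω_n = √15140 = 123 rad/s and ζ = 91.53/(2·123) = 0.372.
The damped frequency ω_d = ω_n√(1−ζ²) = 114 rad/s. t_p = π/ω_d = 0.0275 s.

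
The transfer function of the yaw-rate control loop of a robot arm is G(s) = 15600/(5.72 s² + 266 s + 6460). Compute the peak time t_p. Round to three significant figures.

Dividing through by 5.72: denominator becomes s² + 46.50 s + 1129.
So ω_n = √1129 = 33.6 rad/s and ζ = 46.50/(2·33.6) = 0.692.
ω_d = 33.6·√(1 − 0.692²) = 24.3 rad/s. t_p = π/ω_d = 0.129 s.

t_p ≈ 0.129 s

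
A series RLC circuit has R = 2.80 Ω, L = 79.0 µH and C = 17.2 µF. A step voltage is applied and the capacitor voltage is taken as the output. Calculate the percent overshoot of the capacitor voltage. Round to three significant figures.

%OS ≈ 6.65%

For a series RLC circuit (capacitor voltage as output), ω_n = 1/√(LC) = 1/√(79.0 µH · 17.2 µF) = 27100 rad/s.
ζ = (R/2)·√(C/L) = (2.80/2)·√(17.2 µF/79.0 µH) = 0.653.
Overshoot: exp(−π·0.653/√(1−0.653²)) = 0.0665, i.e. 6.65%.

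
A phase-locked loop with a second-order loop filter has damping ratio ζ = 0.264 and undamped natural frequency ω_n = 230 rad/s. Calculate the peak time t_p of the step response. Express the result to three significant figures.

t_p ≈ 0.0142 s

The damped frequency is ω_d = ω_n√(1−ζ²) = 230·√(1−0.0697) = 222 rad/s.
Peak time t_p = π/ω_d = π/222 = 0.0142 s.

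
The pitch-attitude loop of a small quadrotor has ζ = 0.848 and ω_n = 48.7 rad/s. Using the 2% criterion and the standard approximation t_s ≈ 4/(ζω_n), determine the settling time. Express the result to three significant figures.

t_s ≈ 0.0969 s

t_s ≈ 4/(ζω_n) = 4/(0.848 × 48.7) = 0.0969 s.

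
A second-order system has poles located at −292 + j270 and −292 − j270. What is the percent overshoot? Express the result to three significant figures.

%OS ≈ 3.35%

|pole| = ω_n = √(292² + 270²) = 398 rad/s; ζ = cos θ = σ/ω_n = 0.734.
%OS = 100·exp(−πζ/√(1−ζ²)) = 3.35%.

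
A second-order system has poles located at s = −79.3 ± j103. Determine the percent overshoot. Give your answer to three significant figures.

%OS ≈ 8.90%

The poles are at −σ ± jω_d with σ = 79.3 and ω_d = 103, so ω_n = √(σ²+ω_d²) = 130 rad/s and ζ = σ/ω_n = 0.610.
Overshoot: exp(−π·0.610/√(1−0.610²)) = 0.0890, i.e. 8.90%.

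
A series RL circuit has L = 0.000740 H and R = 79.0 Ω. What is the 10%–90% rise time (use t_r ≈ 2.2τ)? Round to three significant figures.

t_r ≈ 0.0000206 s

τ = L/R = 0.000740/79.0 = 0.00000937 s.
t_r ≈ 2.2τ = 0.0000206 s.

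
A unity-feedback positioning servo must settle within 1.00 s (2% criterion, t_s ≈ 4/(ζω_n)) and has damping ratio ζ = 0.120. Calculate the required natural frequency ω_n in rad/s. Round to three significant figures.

Rearranging t_s ≈ 4/(ζω_n) gives ω_n = 4/(ζ·t_s) = 4/(0.120 × 1.00) = 33.3 rad/s.

ω_n ≈ 33.3 rad/s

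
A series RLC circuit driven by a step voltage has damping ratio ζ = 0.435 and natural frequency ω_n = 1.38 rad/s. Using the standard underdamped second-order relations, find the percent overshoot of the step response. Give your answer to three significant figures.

%OS ≈ 21.9%

For an underdamped second-order system, %OS = 100·exp(−πζ/√(1−ζ²)).
πζ/√(1−ζ²) = π·0.435/√(1−0.189) = 1.518, so %OS = 100·e^(−1.518) = 21.9%.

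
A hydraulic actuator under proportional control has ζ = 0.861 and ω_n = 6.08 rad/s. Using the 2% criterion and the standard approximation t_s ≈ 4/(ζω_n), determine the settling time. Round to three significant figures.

t_s ≈ 4/(ζω_n) = 4/(0.861 × 6.08) = 0.764 s.

t_s ≈ 0.764 s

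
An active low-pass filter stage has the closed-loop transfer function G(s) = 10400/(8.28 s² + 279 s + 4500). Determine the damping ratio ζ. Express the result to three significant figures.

Dividing through by 8.28: denominator becomes s² + 33.70 s + 543.5.
So ω_n = √543.5 = 23.3 rad/s and ζ = 33.70/(2·23.3) = 0.723.

ζ ≈ 0.723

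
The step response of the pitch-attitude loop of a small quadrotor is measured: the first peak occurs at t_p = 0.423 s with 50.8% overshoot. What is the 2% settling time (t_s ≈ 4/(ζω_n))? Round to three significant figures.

t_s ≈ 2.50 s

ζ from %OS: ζ = |ln 0.508|/√(π²+ln²0.508) = 0.211.
t_p = π/ω_d ⇒ ω_d = 7.43 rad/s; then ω_n = ω_d/√(1−ζ²) = 7.60 rad/s.
t_s ≈ 4/(ζω_n) = 4/(0.211·7.60) = 2.50 s.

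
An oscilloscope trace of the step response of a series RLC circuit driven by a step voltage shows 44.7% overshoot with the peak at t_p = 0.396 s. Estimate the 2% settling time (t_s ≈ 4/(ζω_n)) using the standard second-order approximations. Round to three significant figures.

The overshoot fixes ζ = −ln(OS)/√(π²+ln²(OS)) = 0.248.
From t_p = π/ω_d, ω_d = π/0.396 = 7.93 rad/s, so ω_n = ω_d/√(1−ζ²) = 8.19 rad/s.
t_s ≈ 4/(ζω_n) = 4/(0.248·8.19) = 1.97 s.

t_s ≈ 1.97 s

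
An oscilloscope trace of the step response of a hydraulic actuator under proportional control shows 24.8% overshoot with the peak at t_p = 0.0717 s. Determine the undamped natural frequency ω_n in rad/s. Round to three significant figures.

From the overshoot, ζ = −ln(OS)/√(π²+ln²(OS)) = 0.406.
t_p = π/ω_d ⇒ ω_d = 43.8 rad/s; then ω_n = ω_d/√(1−ζ²) = 47.9 rad/s.

ω_n ≈ 47.9 rad/s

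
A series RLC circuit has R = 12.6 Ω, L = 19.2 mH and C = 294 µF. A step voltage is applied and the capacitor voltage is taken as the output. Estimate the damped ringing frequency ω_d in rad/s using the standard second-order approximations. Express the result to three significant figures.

ω_d ≈ 264 rad/s

For a series RLC circuit (capacitor voltage as output), ω_n = 1/√(LC) = 1/√(19.2 mH · 294 µF) = 421 rad/s.
ζ = (R/2)·√(C/L) = (12.6/2)·√(294 µF/19.2 mH) = 0.780.
The damped frequency ω_d = ω_n√(1−ζ²) = 264 rad/s.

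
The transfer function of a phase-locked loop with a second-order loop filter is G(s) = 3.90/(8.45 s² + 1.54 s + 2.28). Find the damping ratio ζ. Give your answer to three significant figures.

Dividing through by 8.45: denominator becomes s² + 0.1822 s + 0.2698.
So ω_n = √0.2698 = 0.519 rad/s and ζ = 0.1822/(2·0.519) = 0.175.

ζ ≈ 0.175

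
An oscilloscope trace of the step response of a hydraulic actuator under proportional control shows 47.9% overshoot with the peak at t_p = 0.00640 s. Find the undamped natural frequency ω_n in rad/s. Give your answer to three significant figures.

ω_n ≈ 504 rad/s

ζ from %OS: ζ = |ln 0.479|/√(π²+ln²0.479) = 0.228.
t_p = π/ω_d ⇒ ω_d = 491 rad/s; then ω_n = ω_d/√(1−ζ²) = 504 rad/s.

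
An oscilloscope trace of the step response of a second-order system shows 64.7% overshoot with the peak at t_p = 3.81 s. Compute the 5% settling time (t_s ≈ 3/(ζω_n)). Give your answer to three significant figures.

t_s ≈ 26.3 s

The overshoot fixes ζ = −ln(OS)/√(π²+ln²(OS)) = 0.137.
t_p = π/ω_d ⇒ ω_d = 0.825 rad/s; then ω_n = ω_d/√(1−ζ²) = 0.832 rad/s.
t_s ≈ 3/(ζω_n) = 3/(0.137·0.832) = 26.3 s.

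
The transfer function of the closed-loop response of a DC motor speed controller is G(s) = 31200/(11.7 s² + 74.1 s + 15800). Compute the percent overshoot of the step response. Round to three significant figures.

%OS ≈ 76.2%

Dividing through by 11.7: denominator becomes s² + 6.333 s + 1350.
So ω_n = √1350 = 36.7 rad/s and ζ = 6.333/(2·36.7) = 0.0862.
%OS = 100 e^{−πζ/√(1−ζ²)} with ζ = 0.0862 gives 76.2%.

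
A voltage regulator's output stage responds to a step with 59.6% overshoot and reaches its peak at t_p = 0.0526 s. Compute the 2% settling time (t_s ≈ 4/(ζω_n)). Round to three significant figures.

t_s ≈ 0.407 s

From the overshoot, ζ = −ln(OS)/√(π²+ln²(OS)) = 0.163.
t_p = π/ω_d ⇒ ω_d = 59.7 rad/s; then ω_n = ω_d/√(1−ζ²) = 60.5 rad/s.
t_s ≈ 4/(ζω_n) = 4/(0.163·60.5) = 0.407 s.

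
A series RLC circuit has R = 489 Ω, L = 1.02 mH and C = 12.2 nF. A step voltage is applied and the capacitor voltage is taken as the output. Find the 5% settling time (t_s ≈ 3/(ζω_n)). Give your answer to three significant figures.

t_s ≈ 0.0000125 s

For a series RLC circuit (capacitor voltage as output), ω_n = 1/√(LC) = 1/√(1.02 mH · 12.2 nF) = 283000 rad/s.
ζ = (R/2)·√(C/L) = (489/2)·√(12.2 nF/1.02 mH) = 0.846.
t_s ≈ 3/(ζω_n) = 0.0000125 s.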